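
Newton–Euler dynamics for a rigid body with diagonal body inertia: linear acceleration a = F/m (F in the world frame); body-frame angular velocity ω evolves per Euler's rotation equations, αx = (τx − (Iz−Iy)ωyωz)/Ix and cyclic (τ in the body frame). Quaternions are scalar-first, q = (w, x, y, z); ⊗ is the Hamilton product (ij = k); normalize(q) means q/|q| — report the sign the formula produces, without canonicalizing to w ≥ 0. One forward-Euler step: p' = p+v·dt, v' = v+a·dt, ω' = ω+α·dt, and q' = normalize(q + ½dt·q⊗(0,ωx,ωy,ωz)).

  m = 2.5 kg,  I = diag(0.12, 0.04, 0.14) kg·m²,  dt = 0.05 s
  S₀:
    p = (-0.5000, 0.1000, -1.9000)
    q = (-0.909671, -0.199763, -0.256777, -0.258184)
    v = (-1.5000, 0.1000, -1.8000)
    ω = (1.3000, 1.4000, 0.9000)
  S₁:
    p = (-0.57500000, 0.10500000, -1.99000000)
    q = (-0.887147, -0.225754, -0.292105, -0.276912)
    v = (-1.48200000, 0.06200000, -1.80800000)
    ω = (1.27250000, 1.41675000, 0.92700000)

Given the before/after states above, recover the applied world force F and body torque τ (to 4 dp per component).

F = (0.9000, -1.9000, -0.4000)
τ = (0.0600, -0.0100, -0.0700)

Δω = ω₁−ω₀ = (-0.02750000, 0.01675000, 0.02700000)
ω₀×(Iω₀) = (0.1260, -0.0234, -0.1456)
τ = I·(Δω/dt) + ω₀×(Iω₀) = (0.0600, -0.0100, -0.0700)
v₁ − v₀ = (0.01800000, -0.03800000, -0.00800000)
m·(v₁−v₀)/dt = (0.9000, -1.9000, -0.4000)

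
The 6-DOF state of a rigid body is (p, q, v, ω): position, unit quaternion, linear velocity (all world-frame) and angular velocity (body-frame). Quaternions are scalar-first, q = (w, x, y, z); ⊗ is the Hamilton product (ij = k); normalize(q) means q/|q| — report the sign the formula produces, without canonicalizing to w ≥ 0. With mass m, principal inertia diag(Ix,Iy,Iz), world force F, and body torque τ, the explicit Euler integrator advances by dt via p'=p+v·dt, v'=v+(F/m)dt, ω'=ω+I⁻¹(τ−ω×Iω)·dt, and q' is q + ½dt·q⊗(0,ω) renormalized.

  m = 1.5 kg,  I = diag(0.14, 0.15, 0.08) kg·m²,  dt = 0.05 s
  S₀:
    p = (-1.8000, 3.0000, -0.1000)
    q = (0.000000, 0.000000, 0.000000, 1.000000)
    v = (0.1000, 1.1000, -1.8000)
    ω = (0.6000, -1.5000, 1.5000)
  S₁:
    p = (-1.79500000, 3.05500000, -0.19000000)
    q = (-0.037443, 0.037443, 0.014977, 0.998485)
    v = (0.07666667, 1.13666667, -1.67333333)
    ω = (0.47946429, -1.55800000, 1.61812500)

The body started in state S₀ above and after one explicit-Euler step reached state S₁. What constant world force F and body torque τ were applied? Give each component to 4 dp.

ω₁ − ω₀ = (-0.12053571, -0.05800000, 0.11812500)
applied torque τ = (-0.1800, -0.1200, 0.1800)
Δv = v₁−v₀ = (-0.02333333, 0.03666667, 0.12666667)
applied force F = (-0.7000, 1.1000, 3.8000)

F = (-0.7000, 1.1000, 3.8000)
τ = (-0.1800, -0.1200, 0.1800)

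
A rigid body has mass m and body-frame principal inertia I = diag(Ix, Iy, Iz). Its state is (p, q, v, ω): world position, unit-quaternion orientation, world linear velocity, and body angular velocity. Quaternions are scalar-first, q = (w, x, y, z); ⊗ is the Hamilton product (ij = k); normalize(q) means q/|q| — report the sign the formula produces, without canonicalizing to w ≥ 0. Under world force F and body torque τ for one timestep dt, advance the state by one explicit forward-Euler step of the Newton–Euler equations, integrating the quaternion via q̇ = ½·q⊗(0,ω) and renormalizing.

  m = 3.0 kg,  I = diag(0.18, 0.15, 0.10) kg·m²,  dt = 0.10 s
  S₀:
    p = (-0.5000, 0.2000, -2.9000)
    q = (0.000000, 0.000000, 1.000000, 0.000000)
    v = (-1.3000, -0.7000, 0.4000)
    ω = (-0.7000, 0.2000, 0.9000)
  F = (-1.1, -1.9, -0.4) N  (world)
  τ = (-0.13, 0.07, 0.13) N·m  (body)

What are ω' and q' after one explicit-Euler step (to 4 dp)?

ω' = (-0.7672, 0.2803, 1.0258)
q' = (-0.0100, 0.0449, 0.9983, 0.0349)

gyro term ω×Iω = (-0.0090, -0.0504, 0.0042)
α = I⁻¹(τ − ω×Iω) = (-0.6722, 0.8027, 1.2580)
new body rate ω' = (-0.7672, 0.2803, 1.0258)
2q̇ = q⊗(0,ω) = (-0.2000000, 0.9000000, 0.0000000, 0.7000000)
updated quaternion q' = (-0.0100, 0.0449, 0.9983, 0.0349)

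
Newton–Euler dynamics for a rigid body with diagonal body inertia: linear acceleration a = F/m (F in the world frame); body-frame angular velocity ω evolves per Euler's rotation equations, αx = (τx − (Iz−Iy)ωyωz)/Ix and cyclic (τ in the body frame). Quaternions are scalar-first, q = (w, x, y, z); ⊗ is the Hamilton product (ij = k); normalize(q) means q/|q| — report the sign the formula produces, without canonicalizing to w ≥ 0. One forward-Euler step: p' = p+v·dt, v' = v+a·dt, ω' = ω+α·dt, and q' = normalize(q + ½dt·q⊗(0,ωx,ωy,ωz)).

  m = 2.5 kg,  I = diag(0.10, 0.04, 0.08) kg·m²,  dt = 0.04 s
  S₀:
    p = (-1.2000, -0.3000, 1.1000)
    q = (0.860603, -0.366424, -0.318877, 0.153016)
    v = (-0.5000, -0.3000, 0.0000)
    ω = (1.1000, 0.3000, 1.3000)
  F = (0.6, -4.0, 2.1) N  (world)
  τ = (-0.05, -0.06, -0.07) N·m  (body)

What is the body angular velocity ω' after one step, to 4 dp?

ω' = (1.0738, 0.2114, 1.2749)

precession coupling ω×(Iω) = (0.0156, 0.0286, -0.0198)
(τ − ω×Iω)/I = (-0.6560, -2.2150, -0.6275)
new body rate ω' = (1.0738, 0.2114, 1.2749)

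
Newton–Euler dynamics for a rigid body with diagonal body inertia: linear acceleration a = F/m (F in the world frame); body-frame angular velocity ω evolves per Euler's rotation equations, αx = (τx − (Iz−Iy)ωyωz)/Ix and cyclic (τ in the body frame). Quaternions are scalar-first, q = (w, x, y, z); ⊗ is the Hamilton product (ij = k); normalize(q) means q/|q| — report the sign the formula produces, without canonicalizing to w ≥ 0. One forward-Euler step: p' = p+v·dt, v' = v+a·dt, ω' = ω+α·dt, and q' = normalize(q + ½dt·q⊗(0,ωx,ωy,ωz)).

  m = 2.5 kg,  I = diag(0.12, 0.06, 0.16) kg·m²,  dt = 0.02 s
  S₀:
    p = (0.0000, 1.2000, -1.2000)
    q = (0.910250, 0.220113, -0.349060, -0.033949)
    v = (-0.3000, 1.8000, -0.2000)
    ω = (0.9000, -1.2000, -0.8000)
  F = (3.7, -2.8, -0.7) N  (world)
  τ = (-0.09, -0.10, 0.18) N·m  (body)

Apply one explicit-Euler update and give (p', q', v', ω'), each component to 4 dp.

ω×(Iω) gyroscopic = (0.0960, 0.0288, 0.0648)
angular accel α = (-1.5500, -2.1467, 0.7200)
ω' = ω + α·dt = (0.8690, -1.2429, -0.7856)
2q̇ = q⊗(0,ω) = (-0.6441329, 1.0577342, -0.9467637, -0.6781816)
q' = normalize(q + ½dt·q⊗(0,ω)) = (0.9037, 0.2307, -0.3585, -0.0407)
a = F/m = (1.4800, -1.1200, -0.2800)
p + v·dt = (-0.0060, 1.2360, -1.2040)
v' = v + a·dt = (-0.2704, 1.7776, -0.2056)

p' = (-0.0060, 1.2360, -1.2040)
q' = (0.9037, 0.2307, -0.3585, -0.0407)
v' = (-0.2704, 1.7776, -0.2056)
ω' = (0.8690, -1.2429, -0.7856)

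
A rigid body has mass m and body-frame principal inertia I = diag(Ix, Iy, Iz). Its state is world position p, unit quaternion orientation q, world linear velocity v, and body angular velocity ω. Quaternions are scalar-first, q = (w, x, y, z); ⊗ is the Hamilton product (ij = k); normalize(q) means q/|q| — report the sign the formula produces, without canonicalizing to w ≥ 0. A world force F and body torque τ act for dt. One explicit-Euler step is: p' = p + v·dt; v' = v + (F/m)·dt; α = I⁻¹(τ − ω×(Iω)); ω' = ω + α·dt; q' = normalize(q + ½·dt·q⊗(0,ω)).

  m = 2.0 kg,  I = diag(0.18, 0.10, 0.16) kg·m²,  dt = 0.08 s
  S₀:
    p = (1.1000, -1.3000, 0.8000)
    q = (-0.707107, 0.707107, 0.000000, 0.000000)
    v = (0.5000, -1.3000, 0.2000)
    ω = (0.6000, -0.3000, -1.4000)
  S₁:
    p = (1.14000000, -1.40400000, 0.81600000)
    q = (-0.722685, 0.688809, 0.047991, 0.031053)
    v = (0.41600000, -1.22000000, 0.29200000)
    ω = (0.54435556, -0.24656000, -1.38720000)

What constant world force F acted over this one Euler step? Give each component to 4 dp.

velocity change Δv = (-0.08400000, 0.08000000, 0.09200000)
applied force F = (-2.1000, 2.0000, 2.3000)

F = (-2.1000, 2.0000, 2.3000)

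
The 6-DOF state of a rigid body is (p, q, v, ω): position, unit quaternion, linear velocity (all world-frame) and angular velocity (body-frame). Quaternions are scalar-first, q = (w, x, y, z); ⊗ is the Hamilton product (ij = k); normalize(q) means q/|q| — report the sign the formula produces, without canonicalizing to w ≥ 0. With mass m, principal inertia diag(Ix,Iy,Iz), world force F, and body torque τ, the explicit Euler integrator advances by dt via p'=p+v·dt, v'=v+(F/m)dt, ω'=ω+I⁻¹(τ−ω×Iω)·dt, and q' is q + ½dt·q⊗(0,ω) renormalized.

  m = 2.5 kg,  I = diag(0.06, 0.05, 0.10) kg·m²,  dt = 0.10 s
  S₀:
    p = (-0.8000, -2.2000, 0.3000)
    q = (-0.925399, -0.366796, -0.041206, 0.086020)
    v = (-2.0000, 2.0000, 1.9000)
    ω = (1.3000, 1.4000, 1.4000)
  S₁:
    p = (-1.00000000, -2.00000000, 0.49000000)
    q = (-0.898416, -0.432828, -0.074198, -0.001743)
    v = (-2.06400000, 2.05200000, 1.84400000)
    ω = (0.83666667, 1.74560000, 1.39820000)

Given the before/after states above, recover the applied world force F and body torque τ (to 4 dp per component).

F = (-1.6000, 1.3000, -1.4000)
τ = (-0.1800, 0.1000, -0.0200)

v₁ − v₀ = (-0.06400000, 0.05200000, -0.05600000)
m·(v₁−v₀)/dt = (-1.6000, 1.3000, -1.4000)
ω₁ − ω₀ = (-0.46333333, 0.34560000, -0.00180000)
applied torque τ = (-0.1800, 0.1000, -0.0200)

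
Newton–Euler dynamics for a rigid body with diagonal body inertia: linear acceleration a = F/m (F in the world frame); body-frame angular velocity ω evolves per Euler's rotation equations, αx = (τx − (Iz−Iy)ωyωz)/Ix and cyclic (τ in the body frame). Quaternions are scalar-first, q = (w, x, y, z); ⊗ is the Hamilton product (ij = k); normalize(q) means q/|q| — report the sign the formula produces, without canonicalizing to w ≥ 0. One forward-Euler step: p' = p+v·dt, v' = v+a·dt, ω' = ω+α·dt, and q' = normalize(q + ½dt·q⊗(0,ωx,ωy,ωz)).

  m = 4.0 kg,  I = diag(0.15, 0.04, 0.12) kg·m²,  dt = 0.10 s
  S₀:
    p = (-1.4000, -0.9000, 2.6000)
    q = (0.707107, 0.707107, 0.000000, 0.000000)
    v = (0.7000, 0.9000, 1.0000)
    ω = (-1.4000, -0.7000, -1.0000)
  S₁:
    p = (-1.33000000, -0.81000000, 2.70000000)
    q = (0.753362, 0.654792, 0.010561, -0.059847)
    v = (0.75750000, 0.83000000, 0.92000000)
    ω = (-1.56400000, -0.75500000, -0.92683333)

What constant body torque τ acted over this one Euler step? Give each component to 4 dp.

τ = (-0.1900, 0.0200, -0.0200)

Δω = ω₁−ω₀ = (-0.16400000, -0.05500000, 0.07316667)
gyro term ω₀×Iω₀ = (0.0560, 0.0420, -0.1078)
I·α + gyro = (-0.1900, 0.0200, -0.0200)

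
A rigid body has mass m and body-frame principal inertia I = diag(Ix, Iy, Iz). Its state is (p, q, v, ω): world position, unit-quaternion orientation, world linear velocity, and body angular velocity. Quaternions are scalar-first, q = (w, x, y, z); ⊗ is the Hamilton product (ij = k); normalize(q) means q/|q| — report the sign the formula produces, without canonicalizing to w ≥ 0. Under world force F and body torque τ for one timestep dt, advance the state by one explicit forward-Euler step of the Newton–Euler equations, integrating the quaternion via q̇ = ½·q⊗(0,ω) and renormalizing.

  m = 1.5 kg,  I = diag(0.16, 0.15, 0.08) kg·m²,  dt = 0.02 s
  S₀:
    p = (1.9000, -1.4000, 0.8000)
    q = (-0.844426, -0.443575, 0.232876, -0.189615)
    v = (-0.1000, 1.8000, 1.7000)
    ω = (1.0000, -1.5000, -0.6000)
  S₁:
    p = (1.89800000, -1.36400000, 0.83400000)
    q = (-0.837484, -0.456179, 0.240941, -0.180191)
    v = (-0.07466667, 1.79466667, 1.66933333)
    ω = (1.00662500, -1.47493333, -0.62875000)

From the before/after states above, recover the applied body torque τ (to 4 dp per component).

τ = (-0.0100, 0.1400, -0.1000)

rate change Δω = (0.00662500, 0.02506667, -0.02875000)
applied torque τ = (-0.0100, 0.1400, -0.1000)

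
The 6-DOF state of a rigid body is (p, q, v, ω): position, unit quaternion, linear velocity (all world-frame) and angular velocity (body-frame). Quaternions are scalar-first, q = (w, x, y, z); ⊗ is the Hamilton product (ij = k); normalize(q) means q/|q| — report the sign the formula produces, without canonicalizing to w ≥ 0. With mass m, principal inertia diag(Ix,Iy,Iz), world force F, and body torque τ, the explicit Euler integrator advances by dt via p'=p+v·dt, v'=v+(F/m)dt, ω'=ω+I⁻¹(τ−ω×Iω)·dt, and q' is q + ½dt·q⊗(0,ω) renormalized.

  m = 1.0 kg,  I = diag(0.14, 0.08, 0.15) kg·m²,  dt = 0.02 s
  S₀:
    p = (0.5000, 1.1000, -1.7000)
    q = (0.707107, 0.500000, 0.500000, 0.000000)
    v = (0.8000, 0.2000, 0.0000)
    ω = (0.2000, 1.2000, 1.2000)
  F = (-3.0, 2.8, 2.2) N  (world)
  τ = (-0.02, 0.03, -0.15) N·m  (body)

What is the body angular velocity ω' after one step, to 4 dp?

ω' = (0.1827, 1.2081, 1.1819)

ω×(Iω) gyroscopic = (0.1008, -0.0024, -0.0144)
α = I⁻¹(τ − ω×Iω) = (-0.8629, 0.4050, -0.9040)
ω' = ω + α·dt = (0.1827, 1.2081, 1.1819)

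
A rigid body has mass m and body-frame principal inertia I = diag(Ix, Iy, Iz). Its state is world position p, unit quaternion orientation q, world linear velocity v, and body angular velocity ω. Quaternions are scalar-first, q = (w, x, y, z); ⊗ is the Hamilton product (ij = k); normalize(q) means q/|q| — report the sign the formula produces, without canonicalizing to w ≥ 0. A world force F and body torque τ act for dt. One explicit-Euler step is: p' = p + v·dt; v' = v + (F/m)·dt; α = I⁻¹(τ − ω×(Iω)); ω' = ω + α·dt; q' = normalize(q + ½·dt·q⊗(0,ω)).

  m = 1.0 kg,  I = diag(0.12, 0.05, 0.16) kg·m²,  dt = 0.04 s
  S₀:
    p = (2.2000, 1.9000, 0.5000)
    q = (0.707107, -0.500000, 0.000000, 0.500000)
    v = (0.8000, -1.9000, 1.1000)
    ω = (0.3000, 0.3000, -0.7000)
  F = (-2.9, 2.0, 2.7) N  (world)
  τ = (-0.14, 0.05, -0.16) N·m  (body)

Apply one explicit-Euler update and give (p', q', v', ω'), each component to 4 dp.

p + v·dt = (2.2320, 1.8240, 0.5440)
v + (F/m)dt = (0.6840, -1.8200, 1.2080)
angular accel α = (-0.9742, 0.8320, -0.9606)
ω' = ω + α·dt = (0.2610, 0.3333, -0.7384)
2q̇ = q⊗(0,ω) = (0.5000000, 0.0621321, 0.0121321, -0.6449749)
q' = normalize(q + ½dt·q⊗(0,ω)) = (0.7170, -0.4987, 0.0002, 0.4870)

p' = (2.2320, 1.8240, 0.5440)
q' = (0.7170, -0.4987, 0.0002, 0.4870)
v' = (0.6840, -1.8200, 1.2080)
ω' = (0.2610, 0.3333, -0.7384)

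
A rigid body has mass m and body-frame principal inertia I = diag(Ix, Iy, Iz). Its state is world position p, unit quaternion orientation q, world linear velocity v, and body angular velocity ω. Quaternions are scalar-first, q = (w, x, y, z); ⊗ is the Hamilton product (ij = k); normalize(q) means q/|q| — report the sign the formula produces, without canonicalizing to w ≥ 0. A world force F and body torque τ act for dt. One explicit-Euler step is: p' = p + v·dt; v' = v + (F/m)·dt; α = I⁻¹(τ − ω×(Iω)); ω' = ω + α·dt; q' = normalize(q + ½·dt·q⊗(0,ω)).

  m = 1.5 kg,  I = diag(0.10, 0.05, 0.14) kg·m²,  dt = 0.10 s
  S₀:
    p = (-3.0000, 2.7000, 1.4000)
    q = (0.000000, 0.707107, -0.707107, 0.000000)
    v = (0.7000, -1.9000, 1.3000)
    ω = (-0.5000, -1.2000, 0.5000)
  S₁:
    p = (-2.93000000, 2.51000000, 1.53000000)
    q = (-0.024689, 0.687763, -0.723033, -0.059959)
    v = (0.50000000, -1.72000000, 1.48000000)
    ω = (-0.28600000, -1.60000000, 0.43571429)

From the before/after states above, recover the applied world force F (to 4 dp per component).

F = (-3.0000, 2.7000, 2.7000)

Δv = v₁−v₀ = (-0.20000000, 0.18000000, 0.18000000)
F = m·Δv/dt = (-3.0000, 2.7000, 2.7000)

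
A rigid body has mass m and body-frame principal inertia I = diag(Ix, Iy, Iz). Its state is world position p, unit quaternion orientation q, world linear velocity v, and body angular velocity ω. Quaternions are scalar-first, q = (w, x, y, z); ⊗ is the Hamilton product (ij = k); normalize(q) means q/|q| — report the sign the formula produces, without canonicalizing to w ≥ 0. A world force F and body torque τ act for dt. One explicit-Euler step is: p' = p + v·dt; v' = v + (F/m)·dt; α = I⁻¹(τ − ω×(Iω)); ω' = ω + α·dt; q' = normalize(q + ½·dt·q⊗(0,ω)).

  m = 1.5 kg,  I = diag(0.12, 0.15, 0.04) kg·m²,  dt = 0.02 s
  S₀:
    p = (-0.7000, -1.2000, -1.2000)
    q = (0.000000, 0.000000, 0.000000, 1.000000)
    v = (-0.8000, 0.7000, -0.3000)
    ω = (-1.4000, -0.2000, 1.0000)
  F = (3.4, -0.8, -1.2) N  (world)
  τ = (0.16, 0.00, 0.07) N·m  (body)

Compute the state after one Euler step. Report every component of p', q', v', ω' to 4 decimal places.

p' = (-0.7160, -1.1860, -1.2060)
q' = (-0.0100, 0.0020, -0.0140, 0.9999)
v' = (-0.7547, 0.6893, -0.3160)
ω' = (-1.3770, -0.1851, 1.0308)

a = F/m = (2.2667, -0.5333, -0.8000)
p' = p + v·dt = (-0.7160, -1.1860, -1.2060)
new velocity v' = (-0.7547, 0.6893, -0.3160)
ω×(Iω) gyroscopic = (0.0220, -0.1120, 0.0084)
α = I⁻¹(τ − ω×Iω) = (1.1500, 0.7467, 1.5400)
ω' = ω + α·dt = (-1.3770, -0.1851, 1.0308)
q⊗(0,ω) = (-1.0000000, 0.2000000, -1.4000000, 0.0000000)
q + ½dt·q⊗(0,ω), renormalized = (-0.0100, 0.0020, -0.0140, 0.9999)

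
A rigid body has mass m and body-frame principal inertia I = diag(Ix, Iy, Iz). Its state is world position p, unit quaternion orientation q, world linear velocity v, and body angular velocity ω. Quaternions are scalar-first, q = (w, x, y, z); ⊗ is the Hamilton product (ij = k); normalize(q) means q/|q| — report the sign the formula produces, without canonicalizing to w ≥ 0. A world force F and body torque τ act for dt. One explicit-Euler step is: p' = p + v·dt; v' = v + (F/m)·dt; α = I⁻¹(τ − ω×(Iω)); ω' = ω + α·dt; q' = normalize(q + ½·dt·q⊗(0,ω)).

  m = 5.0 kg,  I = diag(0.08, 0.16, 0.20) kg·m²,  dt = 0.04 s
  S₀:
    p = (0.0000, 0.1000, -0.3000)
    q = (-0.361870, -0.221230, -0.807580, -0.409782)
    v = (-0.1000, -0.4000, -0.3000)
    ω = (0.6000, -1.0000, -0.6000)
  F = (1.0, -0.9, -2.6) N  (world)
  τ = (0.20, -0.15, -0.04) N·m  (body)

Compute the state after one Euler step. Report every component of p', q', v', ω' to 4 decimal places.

ω×(Iω) gyroscopic = (0.0240, 0.0432, -0.0480)
α = I⁻¹(τ − ω×Iω) = (2.2000, -1.2075, 0.0400)
ω + α·dt = (0.6880, -1.0483, -0.5984)
Hamilton product q⊗(0,ω) = (-0.9207112, -0.1423560, -0.0167372, 0.9229000)
q' = normalize(q + ½dt·q⊗(0,ω)) = (-0.3802, -0.2240, -0.8076, -0.3912)
new position p' = (-0.0040, 0.0840, -0.3120)
v + (F/m)dt = (-0.0920, -0.4072, -0.3208)

p' = (-0.0040, 0.0840, -0.3120)
q' = (-0.3802, -0.2240, -0.8076, -0.3912)
v' = (-0.0920, -0.4072, -0.3208)
ω' = (0.6880, -1.0483, -0.5984)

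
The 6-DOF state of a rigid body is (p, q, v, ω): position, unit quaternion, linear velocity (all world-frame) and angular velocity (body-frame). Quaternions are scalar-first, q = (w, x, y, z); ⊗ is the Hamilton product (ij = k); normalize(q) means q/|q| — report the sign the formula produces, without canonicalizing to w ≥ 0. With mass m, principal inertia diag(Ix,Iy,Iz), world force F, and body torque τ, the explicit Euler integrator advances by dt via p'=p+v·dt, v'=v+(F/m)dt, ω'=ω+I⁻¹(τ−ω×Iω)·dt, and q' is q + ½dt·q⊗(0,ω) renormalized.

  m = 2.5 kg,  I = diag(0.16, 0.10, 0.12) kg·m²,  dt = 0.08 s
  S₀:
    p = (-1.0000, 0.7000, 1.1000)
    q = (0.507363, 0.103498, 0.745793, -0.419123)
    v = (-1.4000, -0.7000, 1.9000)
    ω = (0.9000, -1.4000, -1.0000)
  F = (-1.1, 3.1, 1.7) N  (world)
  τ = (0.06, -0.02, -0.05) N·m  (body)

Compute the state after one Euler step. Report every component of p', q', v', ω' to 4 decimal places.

p' = (-1.1120, 0.6440, 1.2520)
q' = (0.5270, 0.0683, 0.7043, -0.4706)
v' = (-1.4352, -0.6008, 1.9544)
ω' = (0.9160, -1.3872, -1.0837)

linear accel F/m = (-0.4400, 1.2400, 0.6800)
p' = p + v·dt = (-1.1120, 0.6440, 1.2520)
v' = v + a·dt = (-1.4352, -0.6008, 1.9544)
gyro term ω×Iω = (0.0280, -0.0360, 0.0756)
α = I⁻¹(τ − ω×Iω) = (0.2000, 0.1600, -1.0467)
ω + α·dt = (0.9160, -1.3872, -1.0837)
2q̇ = q⊗(0,ω) = (0.5318390, -0.8759385, -0.9840209, -1.3234739)
updated quaternion q' = (0.5270, 0.0683, 0.7043, -0.4706)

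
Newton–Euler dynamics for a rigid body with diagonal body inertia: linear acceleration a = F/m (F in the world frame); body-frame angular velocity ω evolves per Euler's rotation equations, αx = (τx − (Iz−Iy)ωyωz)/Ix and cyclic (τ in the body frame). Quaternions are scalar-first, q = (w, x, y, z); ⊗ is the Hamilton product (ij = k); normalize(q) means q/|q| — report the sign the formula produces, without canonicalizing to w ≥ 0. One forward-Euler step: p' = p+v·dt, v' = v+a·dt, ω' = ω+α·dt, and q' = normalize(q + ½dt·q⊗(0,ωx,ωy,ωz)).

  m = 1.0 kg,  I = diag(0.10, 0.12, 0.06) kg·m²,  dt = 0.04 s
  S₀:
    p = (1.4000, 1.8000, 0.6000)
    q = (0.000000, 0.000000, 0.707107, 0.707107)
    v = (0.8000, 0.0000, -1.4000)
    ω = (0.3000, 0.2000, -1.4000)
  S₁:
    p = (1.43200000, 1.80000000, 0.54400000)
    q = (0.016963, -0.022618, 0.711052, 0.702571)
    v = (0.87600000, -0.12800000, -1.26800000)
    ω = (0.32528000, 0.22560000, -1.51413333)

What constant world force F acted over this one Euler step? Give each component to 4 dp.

F = (1.9000, -3.2000, 3.3000)

velocity change Δv = (0.07600000, -0.12800000, 0.13200000)
F = m·Δv/dt = (1.9000, -3.2000, 3.3000)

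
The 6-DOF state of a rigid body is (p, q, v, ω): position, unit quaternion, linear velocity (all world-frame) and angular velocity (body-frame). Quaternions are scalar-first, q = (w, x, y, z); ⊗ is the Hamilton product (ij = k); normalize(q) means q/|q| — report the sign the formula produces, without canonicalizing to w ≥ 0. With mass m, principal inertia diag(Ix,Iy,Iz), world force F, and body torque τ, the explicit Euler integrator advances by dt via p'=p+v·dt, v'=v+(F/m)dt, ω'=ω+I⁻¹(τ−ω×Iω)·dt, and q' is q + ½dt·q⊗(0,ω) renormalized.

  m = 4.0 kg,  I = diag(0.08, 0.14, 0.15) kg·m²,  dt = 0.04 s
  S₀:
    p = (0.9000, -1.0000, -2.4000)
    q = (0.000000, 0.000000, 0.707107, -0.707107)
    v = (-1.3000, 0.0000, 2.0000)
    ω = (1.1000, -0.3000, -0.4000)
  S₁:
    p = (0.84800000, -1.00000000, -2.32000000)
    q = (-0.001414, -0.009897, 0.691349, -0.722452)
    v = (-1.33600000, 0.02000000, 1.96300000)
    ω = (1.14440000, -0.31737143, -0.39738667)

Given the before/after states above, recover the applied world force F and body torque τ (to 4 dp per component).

F = (-3.6000, 2.0000, -3.7000)
τ = (0.0900, -0.0300, -0.0100)

Δv = v₁−v₀ = (-0.03600000, 0.02000000, -0.03700000)
m·(v₁−v₀)/dt = (-3.6000, 2.0000, -3.7000)
Δω = ω₁−ω₀ = (0.04440000, -0.01737143, 0.00261333)
τ = I·(Δω/dt) + ω₀×(Iω₀) = (0.0900, -0.0300, -0.0100)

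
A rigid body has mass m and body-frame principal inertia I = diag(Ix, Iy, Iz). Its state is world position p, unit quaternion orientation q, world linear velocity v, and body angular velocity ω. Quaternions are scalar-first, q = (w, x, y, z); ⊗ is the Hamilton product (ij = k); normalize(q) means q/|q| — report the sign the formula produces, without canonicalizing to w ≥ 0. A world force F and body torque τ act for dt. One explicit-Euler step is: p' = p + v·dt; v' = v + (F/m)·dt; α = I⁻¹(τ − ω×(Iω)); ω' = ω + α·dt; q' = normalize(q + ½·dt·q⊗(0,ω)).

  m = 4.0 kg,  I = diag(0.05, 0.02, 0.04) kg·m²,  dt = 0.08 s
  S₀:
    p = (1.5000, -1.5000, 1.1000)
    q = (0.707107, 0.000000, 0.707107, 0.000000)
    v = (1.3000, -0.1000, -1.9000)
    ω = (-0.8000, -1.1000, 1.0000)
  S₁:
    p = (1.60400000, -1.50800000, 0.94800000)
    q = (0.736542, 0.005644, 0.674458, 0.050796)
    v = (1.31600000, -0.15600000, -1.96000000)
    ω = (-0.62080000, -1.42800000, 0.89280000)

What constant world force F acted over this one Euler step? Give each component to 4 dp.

v₁ − v₀ = (0.01600000, -0.05600000, -0.06000000)
F = m·Δv/dt = (0.8000, -2.8000, -3.0000)

F = (0.8000, -2.8000, -3.0000)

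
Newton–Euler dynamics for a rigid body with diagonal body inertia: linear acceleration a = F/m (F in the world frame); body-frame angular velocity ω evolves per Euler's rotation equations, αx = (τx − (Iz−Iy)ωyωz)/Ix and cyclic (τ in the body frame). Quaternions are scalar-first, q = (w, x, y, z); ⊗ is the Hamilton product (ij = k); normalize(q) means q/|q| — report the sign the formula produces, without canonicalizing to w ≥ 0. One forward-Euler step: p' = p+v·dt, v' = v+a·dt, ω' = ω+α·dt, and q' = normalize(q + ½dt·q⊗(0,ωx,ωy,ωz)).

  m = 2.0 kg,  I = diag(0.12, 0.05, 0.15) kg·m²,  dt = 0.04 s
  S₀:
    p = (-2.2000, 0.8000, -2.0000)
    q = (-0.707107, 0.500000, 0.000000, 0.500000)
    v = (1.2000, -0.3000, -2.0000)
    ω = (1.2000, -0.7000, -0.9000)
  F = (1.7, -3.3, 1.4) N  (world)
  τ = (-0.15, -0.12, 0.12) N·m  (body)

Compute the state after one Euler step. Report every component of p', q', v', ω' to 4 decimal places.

p' = (-2.1520, 0.7880, -2.0800)
q' = (-0.7097, 0.4898, 0.0309, 0.5055)
v' = (1.2340, -0.3660, -1.9720)
ω' = (1.1290, -0.8219, -0.8837)

precession coupling ω×(Iω) = (0.0630, 0.0324, 0.0588)
α = I⁻¹(τ − ω×Iω) = (-1.7750, -3.0480, 0.4080)
ω' = ω + α·dt = (1.1290, -0.8219, -0.8837)
Hamilton product q⊗(0,ω) = (-0.1500000, -0.4985284, 1.5449749, 0.2863963)
updated quaternion q' = (-0.7097, 0.4898, 0.0309, 0.5055)
p' = p + v·dt = (-2.1520, 0.7880, -2.0800)
v' = v + a·dt = (1.2340, -0.3660, -1.9720)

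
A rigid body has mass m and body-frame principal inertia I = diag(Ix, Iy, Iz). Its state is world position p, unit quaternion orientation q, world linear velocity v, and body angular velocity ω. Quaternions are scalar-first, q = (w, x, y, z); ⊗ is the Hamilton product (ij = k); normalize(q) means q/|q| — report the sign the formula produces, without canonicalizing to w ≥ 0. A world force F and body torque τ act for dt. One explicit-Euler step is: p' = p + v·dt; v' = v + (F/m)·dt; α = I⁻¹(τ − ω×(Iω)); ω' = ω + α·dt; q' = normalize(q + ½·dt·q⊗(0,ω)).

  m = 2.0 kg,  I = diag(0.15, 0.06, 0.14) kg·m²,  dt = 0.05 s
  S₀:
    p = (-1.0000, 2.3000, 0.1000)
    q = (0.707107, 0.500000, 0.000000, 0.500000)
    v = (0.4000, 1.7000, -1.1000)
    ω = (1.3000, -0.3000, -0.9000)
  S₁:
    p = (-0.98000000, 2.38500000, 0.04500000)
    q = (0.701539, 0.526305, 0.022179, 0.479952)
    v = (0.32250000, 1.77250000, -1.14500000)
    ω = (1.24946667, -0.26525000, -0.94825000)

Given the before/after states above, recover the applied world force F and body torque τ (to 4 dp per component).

F = (-3.1000, 2.9000, -1.8000)
τ = (-0.1300, 0.0300, -0.1000)

Δv = v₁−v₀ = (-0.07750000, 0.07250000, -0.04500000)
applied force F = (-3.1000, 2.9000, -1.8000)
Δω = ω₁−ω₀ = (-0.05053333, 0.03475000, -0.04825000)
τ = I·(Δω/dt) + ω₀×(Iω₀) = (-0.1300, 0.0300, -0.1000)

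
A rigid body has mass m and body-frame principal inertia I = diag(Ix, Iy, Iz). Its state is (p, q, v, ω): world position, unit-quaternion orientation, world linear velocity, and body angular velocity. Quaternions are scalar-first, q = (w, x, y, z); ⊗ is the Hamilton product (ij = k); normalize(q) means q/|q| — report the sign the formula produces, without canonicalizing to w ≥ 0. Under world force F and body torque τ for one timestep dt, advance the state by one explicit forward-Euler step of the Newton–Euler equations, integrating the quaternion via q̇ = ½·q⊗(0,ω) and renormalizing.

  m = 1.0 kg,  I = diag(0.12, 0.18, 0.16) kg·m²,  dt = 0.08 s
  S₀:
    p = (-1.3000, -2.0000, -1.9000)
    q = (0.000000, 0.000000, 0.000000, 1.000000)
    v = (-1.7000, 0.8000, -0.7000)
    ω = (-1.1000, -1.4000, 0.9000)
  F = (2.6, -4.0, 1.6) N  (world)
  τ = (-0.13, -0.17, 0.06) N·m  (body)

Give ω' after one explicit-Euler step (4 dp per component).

(τ − ω×Iω)/I = (-1.2933, -1.1644, -0.2025)
new body rate ω' = (-1.2035, -1.4932, 0.8838)

ω' = (-1.2035, -1.4932, 0.8838)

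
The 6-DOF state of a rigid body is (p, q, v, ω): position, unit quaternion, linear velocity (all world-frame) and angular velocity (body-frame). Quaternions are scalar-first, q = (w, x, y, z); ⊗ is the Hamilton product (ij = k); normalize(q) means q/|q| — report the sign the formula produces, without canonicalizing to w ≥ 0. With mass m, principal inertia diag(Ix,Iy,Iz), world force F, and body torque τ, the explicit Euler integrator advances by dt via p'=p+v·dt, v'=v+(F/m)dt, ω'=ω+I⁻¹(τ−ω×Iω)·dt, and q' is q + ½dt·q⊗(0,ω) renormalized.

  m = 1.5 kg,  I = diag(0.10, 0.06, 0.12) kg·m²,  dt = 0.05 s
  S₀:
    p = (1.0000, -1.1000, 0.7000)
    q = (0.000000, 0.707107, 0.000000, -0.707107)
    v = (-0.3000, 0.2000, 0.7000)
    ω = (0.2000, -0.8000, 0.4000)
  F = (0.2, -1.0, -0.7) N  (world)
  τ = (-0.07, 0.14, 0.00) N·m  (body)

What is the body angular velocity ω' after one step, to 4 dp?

gyro term ω×Iω = (-0.0192, -0.0016, 0.0064)
(τ − ω×Iω)/I = (-0.5080, 2.3600, -0.0533)
ω + α·dt = (0.1746, -0.6820, 0.3973)

ω' = (0.1746, -0.6820, 0.3973)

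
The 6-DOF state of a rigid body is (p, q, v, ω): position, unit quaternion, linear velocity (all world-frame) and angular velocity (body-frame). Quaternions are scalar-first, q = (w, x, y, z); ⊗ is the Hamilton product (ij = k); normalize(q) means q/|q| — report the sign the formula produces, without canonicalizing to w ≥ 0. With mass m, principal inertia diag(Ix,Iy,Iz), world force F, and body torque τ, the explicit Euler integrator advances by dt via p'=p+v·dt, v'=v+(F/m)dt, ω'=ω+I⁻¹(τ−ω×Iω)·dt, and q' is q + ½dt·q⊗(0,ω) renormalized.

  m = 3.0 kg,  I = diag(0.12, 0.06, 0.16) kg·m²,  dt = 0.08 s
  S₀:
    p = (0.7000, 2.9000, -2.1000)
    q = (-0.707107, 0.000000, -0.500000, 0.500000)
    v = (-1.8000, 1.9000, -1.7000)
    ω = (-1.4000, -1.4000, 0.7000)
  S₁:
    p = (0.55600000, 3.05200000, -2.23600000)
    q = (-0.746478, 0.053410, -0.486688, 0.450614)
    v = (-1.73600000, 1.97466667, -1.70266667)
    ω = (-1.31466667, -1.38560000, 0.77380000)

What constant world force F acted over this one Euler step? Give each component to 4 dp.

F = (2.4000, 2.8000, -0.1000)

velocity change Δv = (0.06400000, 0.07466667, -0.00266667)
applied force F = (2.4000, 2.8000, -0.1000)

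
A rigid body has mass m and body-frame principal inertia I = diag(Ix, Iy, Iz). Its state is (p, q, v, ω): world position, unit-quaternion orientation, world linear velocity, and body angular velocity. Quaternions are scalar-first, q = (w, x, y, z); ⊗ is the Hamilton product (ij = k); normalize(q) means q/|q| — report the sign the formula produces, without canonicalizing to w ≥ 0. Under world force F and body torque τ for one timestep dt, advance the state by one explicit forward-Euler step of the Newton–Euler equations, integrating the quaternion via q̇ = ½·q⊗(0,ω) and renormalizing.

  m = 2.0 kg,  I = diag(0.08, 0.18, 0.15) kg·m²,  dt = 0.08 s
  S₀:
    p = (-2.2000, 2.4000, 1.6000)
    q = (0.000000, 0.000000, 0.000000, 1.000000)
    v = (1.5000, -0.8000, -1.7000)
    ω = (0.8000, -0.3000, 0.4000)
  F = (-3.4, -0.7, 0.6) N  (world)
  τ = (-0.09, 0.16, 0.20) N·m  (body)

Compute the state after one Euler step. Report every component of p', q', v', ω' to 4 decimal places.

gyro term ω×Iω = (0.0036, -0.0224, -0.0240)
α = I⁻¹(τ − ω×Iω) = (-1.1700, 1.0133, 1.4933)
ω' = ω + α·dt = (0.7064, -0.2189, 0.5195)
2q̇ = q⊗(0,ω) = (-0.4000000, 0.3000000, 0.8000000, 0.0000000)
q' = normalize(q + ½dt·q⊗(0,ω)) = (-0.0160, 0.0120, 0.0320, 0.9993)
p' = p + v·dt = (-2.0800, 2.3360, 1.4640)
v' = v + a·dt = (1.3640, -0.8280, -1.6760)

p' = (-2.0800, 2.3360, 1.4640)
q' = (-0.0160, 0.0120, 0.0320, 0.9993)
v' = (1.3640, -0.8280, -1.6760)
ω' = (0.7064, -0.2189, 0.5195)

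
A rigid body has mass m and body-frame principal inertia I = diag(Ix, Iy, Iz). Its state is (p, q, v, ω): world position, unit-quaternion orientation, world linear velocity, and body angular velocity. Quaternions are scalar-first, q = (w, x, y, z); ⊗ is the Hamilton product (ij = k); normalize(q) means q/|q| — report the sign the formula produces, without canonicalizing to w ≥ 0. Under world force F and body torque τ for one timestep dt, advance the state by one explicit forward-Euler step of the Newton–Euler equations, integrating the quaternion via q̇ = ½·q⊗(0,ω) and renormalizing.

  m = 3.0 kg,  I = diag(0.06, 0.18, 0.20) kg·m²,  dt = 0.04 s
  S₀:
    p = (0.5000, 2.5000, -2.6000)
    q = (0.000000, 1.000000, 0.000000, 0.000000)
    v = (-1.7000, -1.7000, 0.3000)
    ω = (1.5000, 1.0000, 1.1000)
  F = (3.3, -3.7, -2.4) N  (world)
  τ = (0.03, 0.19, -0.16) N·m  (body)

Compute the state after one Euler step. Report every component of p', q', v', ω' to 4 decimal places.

gyro term ω×Iω = (0.0220, -0.2310, 0.1800)
(τ − ω×Iω)/I = (0.1333, 2.3389, -1.7000)
ω' = ω + α·dt = (1.5053, 1.0936, 1.0320)
q⊗(0,ω) = (-1.5000000, 0.0000000, -1.1000000, 1.0000000)
updated quaternion q' = (-0.0300, 0.9991, -0.0220, 0.0200)
p' = p + v·dt = (0.4320, 2.4320, -2.5880)
v + (F/m)dt = (-1.6560, -1.7493, 0.2680)

p' = (0.4320, 2.4320, -2.5880)
q' = (-0.0300, 0.9991, -0.0220, 0.0200)
v' = (-1.6560, -1.7493, 0.2680)
ω' = (1.5053, 1.0936, 1.0320)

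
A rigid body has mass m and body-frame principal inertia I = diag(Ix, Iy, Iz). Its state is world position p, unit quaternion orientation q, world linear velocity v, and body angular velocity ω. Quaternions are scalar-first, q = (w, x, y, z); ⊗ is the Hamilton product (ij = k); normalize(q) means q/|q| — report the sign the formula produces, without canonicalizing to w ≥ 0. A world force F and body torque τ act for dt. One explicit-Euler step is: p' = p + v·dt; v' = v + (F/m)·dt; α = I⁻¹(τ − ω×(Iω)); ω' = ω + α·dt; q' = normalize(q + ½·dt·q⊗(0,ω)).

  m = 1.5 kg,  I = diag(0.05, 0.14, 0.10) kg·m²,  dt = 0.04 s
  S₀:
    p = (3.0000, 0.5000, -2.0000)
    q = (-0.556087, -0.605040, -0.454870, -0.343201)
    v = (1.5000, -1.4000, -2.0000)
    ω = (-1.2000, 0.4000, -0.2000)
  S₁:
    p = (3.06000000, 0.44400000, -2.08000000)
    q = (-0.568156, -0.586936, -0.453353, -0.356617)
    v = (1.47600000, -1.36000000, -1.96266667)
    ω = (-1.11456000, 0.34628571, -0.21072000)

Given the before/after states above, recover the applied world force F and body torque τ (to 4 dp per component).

F = (-0.9000, 1.5000, 1.4000)
τ = (0.1100, -0.2000, -0.0700)

Δω = ω₁−ω₀ = (0.08544000, -0.05371429, -0.01072000)
τ = I·(Δω/dt) + ω₀×(Iω₀) = (0.1100, -0.2000, -0.0700)
velocity change Δv = (-0.02400000, 0.04000000, 0.03733333)
m·(v₁−v₀)/dt = (-0.9000, 1.5000, 1.4000)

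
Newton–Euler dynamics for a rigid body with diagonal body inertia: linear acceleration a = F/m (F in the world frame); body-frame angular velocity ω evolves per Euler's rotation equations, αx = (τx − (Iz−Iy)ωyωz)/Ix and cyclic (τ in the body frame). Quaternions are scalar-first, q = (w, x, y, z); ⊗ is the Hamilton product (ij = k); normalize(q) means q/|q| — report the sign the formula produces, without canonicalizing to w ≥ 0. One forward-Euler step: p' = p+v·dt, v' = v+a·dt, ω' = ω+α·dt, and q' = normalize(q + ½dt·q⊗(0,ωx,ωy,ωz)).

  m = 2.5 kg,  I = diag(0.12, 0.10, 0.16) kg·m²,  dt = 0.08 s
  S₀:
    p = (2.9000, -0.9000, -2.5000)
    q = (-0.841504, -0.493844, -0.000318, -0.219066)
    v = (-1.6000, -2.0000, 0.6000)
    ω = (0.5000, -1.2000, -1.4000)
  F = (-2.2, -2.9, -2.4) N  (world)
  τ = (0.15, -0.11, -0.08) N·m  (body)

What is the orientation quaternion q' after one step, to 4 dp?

q' = (-0.8415, -0.5197, 0.0080, -0.1478)

Hamilton product q⊗(0,ω) = (-0.0601520, -0.6831860, 0.2088902, 1.7708774)
q + ½dt·q⊗(0,ω), renormalized = (-0.8415, -0.5197, 0.0080, -0.1478)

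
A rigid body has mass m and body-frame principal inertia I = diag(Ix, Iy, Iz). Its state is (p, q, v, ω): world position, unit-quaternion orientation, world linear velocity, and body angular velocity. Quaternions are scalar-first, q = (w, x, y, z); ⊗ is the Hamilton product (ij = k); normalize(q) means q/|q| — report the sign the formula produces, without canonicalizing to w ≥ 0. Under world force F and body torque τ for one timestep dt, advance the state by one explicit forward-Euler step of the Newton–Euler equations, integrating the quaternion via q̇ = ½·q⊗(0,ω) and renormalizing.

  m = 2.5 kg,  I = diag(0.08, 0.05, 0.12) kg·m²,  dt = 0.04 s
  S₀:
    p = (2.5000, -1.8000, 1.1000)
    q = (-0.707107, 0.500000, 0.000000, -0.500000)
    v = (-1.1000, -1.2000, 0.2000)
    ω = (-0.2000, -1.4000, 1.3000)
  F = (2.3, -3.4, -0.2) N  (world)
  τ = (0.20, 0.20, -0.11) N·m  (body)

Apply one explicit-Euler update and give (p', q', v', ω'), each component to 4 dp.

p' = (2.4560, -1.8480, 1.1080)
q' = (-0.6916, 0.4885, 0.0088, -0.5320)
v' = (-1.0632, -1.2544, 0.1968)
ω' = (-0.0363, -1.2483, 1.2661)

a = F/m = (0.9200, -1.3600, -0.0800)
new position p' = (2.4560, -1.8480, 1.1080)
v + (F/m)dt = (-1.0632, -1.2544, 0.1968)
ω×(Iω) gyroscopic = (-0.1274, 0.0104, -0.0084)
angular accel α = (4.0925, 3.7920, -0.8467)
ω' = ω + α·dt = (-0.0363, -1.2483, 1.2661)
Hamilton product q⊗(0,ω) = (0.7500000, -0.5585786, 0.4399498, -1.6192391)
q' = normalize(q + ½dt·q⊗(0,ω)) = (-0.6916, 0.4885, 0.0088, -0.5320)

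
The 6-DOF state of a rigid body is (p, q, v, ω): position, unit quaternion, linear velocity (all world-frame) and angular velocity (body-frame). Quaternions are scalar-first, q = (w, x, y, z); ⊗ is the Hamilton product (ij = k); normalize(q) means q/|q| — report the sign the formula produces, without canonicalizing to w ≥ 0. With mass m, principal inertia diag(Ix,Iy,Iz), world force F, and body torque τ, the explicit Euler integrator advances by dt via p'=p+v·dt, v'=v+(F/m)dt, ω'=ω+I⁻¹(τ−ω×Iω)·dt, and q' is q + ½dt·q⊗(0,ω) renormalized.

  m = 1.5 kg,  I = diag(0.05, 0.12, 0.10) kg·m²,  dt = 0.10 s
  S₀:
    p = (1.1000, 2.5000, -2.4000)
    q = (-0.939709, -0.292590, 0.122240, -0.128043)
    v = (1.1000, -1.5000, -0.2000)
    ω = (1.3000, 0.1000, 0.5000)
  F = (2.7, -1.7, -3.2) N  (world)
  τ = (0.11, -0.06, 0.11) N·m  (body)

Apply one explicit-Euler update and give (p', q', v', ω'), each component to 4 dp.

p' = p + v·dt = (1.2100, 2.3500, -2.4200)
v' = v + a·dt = (1.2800, -1.6133, -0.4133)
ω×(Iω) gyroscopic = (-0.0010, -0.0325, 0.0091)
(τ − ω×Iω)/I = (2.2200, -0.2292, 1.0090)
ω + α·dt = (1.5220, 0.0771, 0.6009)
Hamilton product q⊗(0,ω) = (0.4321645, -1.1476974, -0.1141318, -0.6580255)
updated quaternion q' = (-0.9159, -0.3491, 0.1163, -0.1606)

p' = (1.2100, 2.3500, -2.4200)
q' = (-0.9159, -0.3491, 0.1163, -0.1606)
v' = (1.2800, -1.6133, -0.4133)
ω' = (1.5220, 0.0771, 0.6009)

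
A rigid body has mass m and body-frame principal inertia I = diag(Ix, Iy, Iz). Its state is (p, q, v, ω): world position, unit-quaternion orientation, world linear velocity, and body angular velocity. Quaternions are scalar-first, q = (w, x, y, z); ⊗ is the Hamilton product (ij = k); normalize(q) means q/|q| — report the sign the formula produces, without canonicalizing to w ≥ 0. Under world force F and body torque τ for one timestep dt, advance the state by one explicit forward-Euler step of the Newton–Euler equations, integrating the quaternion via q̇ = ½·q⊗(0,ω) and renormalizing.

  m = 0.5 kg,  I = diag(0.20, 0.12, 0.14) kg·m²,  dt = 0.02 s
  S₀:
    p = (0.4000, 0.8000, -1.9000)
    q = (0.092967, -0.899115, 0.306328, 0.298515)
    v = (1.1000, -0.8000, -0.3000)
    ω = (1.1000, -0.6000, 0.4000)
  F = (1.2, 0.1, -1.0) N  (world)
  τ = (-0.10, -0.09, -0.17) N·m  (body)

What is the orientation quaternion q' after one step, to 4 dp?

q' = (0.1035, -0.8950, 0.3126, 0.3009)

Hamilton product q⊗(0,ω) = (1.0534173, 0.4039039, 0.6322323, 0.2396950)
q' = normalize(q + ½dt·q⊗(0,ω)) = (0.1035, -0.8950, 0.3126, 0.3009)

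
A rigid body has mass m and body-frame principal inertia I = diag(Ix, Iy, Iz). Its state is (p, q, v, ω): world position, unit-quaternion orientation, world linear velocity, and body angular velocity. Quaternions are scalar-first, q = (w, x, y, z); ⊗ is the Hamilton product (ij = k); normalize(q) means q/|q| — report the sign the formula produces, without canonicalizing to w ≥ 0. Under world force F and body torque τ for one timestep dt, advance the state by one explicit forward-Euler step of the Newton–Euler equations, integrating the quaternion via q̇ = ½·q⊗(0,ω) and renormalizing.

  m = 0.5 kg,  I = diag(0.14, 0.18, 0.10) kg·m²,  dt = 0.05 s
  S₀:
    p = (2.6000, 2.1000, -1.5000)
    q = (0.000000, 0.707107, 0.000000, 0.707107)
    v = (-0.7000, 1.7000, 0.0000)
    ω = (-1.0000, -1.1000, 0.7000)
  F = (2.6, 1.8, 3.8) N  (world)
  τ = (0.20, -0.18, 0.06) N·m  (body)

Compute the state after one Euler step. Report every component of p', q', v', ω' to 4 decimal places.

p' = (2.5650, 2.1850, -1.5000)
q' = (0.0053, 0.7259, -0.0300, 0.6871)
v' = (-0.4400, 1.8800, 0.3800)
ω' = (-0.9506, -1.1422, 0.7080)

p + v·dt = (2.5650, 2.1850, -1.5000)
v' = v + a·dt = (-0.4400, 1.8800, 0.3800)
α = I⁻¹(τ − ω×Iω) = (0.9886, -0.8444, 0.1600)
ω' = ω + α·dt = (-0.9506, -1.1422, 0.7080)
Hamilton product q⊗(0,ω) = (0.2121321, 0.7778177, -1.2020819, -0.7778177)
q' = normalize(q + ½dt·q⊗(0,ω)) = (0.0053, 0.7259, -0.0300, 0.6871)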